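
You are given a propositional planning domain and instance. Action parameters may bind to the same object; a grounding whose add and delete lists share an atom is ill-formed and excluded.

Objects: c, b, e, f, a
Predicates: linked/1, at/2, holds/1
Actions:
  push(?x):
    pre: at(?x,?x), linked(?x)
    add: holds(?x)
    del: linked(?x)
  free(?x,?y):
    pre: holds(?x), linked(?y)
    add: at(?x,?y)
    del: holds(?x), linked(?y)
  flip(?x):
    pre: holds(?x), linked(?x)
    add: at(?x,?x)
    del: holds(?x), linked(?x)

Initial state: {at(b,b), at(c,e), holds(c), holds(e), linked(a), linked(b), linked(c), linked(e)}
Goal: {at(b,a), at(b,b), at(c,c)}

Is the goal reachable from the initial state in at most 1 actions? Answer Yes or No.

No

1. push(b)  →  {at(b,b), at(c,e), holds(b), holds(c), holds(e), linked(a), linked(c), linked(e)}
2. free(c,c)  →  {at(b,b), at(c,c), at(c,e), holds(b), holds(e), linked(a), linked(e)}
3. free(b,a)  →  {at(b,a), at(b,b), at(c,c), at(c,e), holds(e), linked(e)}
optimal plan length = 3; 3 > 1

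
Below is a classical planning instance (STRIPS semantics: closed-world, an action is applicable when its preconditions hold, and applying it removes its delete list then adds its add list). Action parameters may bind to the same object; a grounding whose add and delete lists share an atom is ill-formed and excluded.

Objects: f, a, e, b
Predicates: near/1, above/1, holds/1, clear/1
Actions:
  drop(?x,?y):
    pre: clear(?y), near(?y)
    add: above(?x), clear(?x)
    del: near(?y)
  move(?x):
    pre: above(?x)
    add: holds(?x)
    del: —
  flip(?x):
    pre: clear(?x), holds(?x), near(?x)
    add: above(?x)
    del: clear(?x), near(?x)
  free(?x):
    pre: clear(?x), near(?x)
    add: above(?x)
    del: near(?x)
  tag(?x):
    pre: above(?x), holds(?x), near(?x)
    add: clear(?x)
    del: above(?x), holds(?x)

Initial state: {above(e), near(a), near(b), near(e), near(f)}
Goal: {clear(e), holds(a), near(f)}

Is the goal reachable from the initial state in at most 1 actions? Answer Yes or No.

1. move(e)  →  {above(e), holds(e), near(a), near(b), near(e), near(f)}
2. tag(e)  →  {clear(e), near(a), near(b), near(e), near(f)}
3. drop(a,e)  →  {above(a), clear(a), clear(e), near(a), near(b), near(f)}
4. move(a)  →  {above(a), clear(a), clear(e), holds(a), near(a), near(b), near(f)}
optimal plan length = 4; 4 > 1

No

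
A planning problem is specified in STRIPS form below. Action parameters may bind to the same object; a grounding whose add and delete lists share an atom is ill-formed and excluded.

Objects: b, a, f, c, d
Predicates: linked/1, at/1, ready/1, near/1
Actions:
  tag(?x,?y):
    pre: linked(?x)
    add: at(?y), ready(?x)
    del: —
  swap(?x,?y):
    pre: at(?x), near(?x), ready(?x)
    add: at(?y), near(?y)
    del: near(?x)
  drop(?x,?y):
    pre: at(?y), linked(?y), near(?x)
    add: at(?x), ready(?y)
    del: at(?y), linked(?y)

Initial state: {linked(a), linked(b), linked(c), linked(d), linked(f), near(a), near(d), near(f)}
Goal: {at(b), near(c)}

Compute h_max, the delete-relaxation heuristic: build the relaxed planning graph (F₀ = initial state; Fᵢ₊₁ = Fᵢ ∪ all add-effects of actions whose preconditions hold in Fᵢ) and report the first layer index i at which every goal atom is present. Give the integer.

2

F0 = init (8 atoms)
F1 = F0 ∪ {at(a), at(b), at(c), at(d), at(f), ready(a), ready(b), ready(c), ready(d), ready(f)}  (18 atoms)
F2 = F1 ∪ {near(b), near(c)}  (20 atoms)
goal ⊆ F2  ⇒  h_max = 2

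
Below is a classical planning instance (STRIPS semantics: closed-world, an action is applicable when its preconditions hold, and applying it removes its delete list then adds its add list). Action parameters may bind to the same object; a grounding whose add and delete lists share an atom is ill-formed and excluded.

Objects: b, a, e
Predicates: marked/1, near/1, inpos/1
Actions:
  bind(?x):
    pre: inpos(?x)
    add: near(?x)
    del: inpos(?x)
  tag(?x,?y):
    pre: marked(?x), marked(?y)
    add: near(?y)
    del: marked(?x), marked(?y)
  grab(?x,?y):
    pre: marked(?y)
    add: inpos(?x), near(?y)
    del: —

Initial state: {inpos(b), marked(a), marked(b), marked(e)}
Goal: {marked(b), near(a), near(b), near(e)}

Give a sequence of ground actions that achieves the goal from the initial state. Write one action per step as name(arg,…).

bind(b); tag(a,a); tag(e,e)

1. bind(b)  →  {marked(a), marked(b), marked(e), near(b)}
2. tag(a,a)  →  {marked(b), marked(e), near(a), near(b)}
3. tag(e,e)  →  {marked(b), near(a), near(b), near(e)}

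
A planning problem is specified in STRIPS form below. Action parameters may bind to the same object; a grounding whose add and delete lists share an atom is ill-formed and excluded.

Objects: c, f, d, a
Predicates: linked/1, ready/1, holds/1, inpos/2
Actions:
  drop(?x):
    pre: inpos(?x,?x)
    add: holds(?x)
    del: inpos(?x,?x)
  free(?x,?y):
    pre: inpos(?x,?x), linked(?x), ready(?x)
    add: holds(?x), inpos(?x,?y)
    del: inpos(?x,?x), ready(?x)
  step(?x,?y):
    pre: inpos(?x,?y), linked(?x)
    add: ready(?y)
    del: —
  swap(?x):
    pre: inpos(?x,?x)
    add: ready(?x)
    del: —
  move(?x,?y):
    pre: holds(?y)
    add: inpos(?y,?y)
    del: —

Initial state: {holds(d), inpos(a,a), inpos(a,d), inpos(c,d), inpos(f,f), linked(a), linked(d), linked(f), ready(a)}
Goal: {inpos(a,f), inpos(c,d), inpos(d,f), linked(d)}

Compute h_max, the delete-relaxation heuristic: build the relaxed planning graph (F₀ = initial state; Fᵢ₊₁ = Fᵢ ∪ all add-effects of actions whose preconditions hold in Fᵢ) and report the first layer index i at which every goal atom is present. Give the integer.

2

F0 = init (9 atoms)
F1 = F0 ∪ {holds(a), holds(f), inpos(a,c), inpos(a,f), inpos(d,d), ready(d), ready(f)}  (16 atoms)
F2 = F1 ∪ {inpos(d,a), inpos(d,c), inpos(d,f), inpos(f,a), inpos(f,c), inpos(f,d), ready(c)}  (23 atoms)
goal ⊆ F2  ⇒  h_max = 2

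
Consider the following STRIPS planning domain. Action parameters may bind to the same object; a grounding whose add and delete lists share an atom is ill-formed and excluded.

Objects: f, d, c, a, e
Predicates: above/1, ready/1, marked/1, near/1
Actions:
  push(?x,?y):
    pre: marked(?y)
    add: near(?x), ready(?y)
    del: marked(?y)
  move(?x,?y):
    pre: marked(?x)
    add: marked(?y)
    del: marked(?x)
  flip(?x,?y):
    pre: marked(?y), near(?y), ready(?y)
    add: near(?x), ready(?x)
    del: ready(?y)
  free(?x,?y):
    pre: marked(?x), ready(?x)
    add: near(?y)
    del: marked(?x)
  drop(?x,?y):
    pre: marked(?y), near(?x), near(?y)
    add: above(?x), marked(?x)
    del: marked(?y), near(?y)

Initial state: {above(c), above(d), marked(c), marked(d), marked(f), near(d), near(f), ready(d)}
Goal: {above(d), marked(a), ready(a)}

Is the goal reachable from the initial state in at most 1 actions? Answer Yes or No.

1. move(f,a)  →  {above(c), above(d), marked(a), marked(c), marked(d), near(d), near(f), ready(d)}
2. flip(a,d)  →  {above(c), above(d), marked(a), marked(c), marked(d), near(a), near(d), near(f), ready(a)}
optimal plan length = 2; 2 > 1

No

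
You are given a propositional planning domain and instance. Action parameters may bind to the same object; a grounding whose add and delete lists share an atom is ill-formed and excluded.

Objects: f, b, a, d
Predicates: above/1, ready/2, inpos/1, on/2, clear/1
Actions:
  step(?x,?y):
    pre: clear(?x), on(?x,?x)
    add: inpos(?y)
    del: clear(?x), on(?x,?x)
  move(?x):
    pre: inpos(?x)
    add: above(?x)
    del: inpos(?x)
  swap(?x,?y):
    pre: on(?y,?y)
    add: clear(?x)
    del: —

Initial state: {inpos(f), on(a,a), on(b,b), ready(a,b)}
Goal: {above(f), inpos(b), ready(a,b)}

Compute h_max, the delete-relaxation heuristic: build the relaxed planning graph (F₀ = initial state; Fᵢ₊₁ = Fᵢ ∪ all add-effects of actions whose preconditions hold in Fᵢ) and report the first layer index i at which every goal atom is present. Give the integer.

2

F0 = init (4 atoms)
F1 = F0 ∪ {above(f), clear(a), clear(b), clear(d), clear(f)}  (9 atoms)
F2 = F1 ∪ {inpos(a), inpos(b), inpos(d)}  (12 atoms)
goal ⊆ F2  ⇒  h_max = 2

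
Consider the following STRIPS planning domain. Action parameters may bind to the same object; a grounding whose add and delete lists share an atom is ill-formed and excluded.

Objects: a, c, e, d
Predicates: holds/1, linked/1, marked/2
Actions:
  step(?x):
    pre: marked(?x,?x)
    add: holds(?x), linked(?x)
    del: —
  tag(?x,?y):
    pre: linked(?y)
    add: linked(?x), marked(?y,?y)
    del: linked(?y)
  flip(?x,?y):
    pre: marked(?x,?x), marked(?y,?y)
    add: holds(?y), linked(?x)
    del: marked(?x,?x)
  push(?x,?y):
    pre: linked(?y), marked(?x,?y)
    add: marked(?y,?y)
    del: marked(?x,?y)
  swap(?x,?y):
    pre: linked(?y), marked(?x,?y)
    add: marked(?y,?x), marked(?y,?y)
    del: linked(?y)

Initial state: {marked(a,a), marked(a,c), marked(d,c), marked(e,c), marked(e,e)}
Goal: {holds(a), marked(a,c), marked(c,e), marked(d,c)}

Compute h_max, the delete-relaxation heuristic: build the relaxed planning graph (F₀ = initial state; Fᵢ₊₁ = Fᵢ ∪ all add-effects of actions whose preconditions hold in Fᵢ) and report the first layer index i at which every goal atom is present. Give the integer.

F0 = init (5 atoms)
F1 = F0 ∪ {holds(a), holds(e), linked(a), linked(e)}  (9 atoms)
F2 = F1 ∪ {linked(c), linked(d)}  (11 atoms)
F3 = F2 ∪ {marked(c,a), marked(c,c), marked(c,d), marked(c,e), marked(d,d)}  (16 atoms)
goal ⊆ F3  ⇒  h_max = 3

3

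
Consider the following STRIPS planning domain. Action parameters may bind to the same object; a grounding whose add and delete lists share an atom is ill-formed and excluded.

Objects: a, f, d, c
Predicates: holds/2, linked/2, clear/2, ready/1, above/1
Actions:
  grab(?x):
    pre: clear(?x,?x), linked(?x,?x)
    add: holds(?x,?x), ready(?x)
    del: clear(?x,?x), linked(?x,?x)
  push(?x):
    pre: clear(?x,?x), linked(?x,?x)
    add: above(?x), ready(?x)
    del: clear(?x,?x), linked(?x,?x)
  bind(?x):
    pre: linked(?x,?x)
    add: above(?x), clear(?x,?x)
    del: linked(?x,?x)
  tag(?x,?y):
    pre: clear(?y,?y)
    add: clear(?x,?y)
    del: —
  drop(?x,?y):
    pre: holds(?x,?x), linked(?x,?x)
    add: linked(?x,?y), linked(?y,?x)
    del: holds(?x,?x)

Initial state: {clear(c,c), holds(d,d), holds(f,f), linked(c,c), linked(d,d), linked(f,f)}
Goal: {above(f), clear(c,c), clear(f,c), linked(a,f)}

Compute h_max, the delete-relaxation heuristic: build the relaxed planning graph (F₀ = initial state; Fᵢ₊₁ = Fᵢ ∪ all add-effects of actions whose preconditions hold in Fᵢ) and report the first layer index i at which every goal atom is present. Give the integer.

F0 = init (6 atoms)
F1 = F0 ∪ {above(c), above(d), above(f), clear(a,c), clear(d,c), clear(d,d), clear(f,c), clear(f,f), holds(c,c), linked(a,d), linked(a,f), linked(c,d), linked(c,f), linked(d,a), linked(d,c), linked(d,f), linked(f,a), linked(f,c), linked(f,d), ready(c)}  (26 atoms)
goal ⊆ F1  ⇒  h_max = 1

1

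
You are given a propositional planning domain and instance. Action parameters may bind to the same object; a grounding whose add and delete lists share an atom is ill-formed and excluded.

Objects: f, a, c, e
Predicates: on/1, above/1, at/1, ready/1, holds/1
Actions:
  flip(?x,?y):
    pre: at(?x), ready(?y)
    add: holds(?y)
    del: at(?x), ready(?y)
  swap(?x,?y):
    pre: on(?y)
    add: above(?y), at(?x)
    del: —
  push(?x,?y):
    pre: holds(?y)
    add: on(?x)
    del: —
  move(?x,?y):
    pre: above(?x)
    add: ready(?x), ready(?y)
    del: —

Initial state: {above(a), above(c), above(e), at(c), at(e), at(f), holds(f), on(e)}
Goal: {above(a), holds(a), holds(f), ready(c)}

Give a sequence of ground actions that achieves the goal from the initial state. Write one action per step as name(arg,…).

move(a,c); flip(f,a)

1. move(a,c)  →  {above(a), above(c), above(e), at(c), at(e), at(f), holds(f), on(e), ready(a), ready(c)}
2. flip(f,a)  →  {above(a), above(c), above(e), at(c), at(e), holds(a), holds(f), on(e), ready(c)}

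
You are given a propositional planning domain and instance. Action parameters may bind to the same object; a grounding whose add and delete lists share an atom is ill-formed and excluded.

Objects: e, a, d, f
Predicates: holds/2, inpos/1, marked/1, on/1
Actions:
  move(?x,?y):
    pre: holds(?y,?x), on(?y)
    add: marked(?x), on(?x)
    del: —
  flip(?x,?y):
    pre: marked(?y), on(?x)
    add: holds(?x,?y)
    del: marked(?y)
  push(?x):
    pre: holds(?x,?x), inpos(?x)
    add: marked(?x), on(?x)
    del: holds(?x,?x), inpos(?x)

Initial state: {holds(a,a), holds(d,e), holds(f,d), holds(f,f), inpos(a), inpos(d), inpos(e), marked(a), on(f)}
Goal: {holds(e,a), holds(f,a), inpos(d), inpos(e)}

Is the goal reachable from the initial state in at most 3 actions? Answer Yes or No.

No

1. move(d,f)  →  {holds(a,a), holds(d,e), holds(f,d), holds(f,f), inpos(a), inpos(d), inpos(e), marked(a), marked(d), on(d), on(f)}
2. move(e,d)  →  {holds(a,a), holds(d,e), holds(f,d), holds(f,f), inpos(a), inpos(d), inpos(e), marked(a), marked(d), marked(e), on(d), on(e), on(f)}
3. flip(e,a)  →  {holds(a,a), holds(d,e), holds(e,a), holds(f,d), holds(f,f), inpos(a), inpos(d), inpos(e), marked(d), marked(e), on(d), on(e), on(f)}
4. move(a,e)  →  {holds(a,a), holds(d,e), holds(e,a), holds(f,d), holds(f,f), inpos(a), inpos(d), inpos(e), marked(a), marked(d), marked(e), on(a), on(d), on(e), on(f)}
5. flip(f,a)  →  {holds(a,a), holds(d,e), holds(e,a), holds(f,a), holds(f,d), holds(f,f), inpos(a), inpos(d), inpos(e), marked(d), marked(e), on(a), on(d), on(e), on(f)}
optimal plan length = 5; 5 > 3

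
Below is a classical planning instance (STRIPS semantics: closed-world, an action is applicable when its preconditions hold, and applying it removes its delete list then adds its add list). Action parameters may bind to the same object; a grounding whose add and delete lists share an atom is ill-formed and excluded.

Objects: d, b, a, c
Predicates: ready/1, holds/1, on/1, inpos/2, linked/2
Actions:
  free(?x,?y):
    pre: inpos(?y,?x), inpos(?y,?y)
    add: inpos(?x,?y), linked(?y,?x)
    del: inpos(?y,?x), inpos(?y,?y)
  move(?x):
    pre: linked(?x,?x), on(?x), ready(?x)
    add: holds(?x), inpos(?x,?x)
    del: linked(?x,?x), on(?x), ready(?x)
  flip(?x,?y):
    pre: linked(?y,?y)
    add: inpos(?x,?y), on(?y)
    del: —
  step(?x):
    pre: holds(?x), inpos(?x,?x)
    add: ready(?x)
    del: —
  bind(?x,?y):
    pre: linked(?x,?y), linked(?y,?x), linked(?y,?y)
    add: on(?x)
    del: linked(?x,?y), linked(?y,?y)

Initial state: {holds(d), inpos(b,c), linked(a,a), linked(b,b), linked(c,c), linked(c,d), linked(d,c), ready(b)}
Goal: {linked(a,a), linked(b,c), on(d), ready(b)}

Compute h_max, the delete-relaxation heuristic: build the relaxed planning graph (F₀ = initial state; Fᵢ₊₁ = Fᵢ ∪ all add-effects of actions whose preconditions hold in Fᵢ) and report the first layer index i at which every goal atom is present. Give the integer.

F0 = init (8 atoms)
F1 = F0 ∪ {inpos(a,a), inpos(a,b), inpos(a,c), inpos(b,a), inpos(b,b), inpos(c,a), inpos(c,b), inpos(c,c), inpos(d,a), inpos(d,b), inpos(d,c), on(a), on(b), on(c), on(d)}  (23 atoms)
F2 = F1 ∪ {holds(b), linked(a,b), linked(a,c), linked(b,a), linked(b,c), linked(c,a), linked(c,b)}  (30 atoms)
goal ⊆ F2  ⇒  h_max = 2

2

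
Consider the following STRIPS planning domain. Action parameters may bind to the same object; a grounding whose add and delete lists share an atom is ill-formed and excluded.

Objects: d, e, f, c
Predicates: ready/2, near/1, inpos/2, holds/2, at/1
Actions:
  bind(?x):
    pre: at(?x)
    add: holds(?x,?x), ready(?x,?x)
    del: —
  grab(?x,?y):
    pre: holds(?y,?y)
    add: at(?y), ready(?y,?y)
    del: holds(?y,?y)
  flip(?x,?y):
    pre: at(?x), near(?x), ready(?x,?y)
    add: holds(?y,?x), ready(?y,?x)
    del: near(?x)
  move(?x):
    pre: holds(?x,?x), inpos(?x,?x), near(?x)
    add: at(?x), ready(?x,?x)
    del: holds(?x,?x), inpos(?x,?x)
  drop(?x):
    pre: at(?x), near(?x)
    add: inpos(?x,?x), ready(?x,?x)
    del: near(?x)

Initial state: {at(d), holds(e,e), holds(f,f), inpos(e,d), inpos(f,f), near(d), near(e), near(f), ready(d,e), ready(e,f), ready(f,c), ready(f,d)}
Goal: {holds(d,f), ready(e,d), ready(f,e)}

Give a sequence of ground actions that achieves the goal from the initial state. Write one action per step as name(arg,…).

1. grab(d,e)  →  {at(d), at(e), holds(f,f), inpos(e,d), inpos(f,f), near(d), near(e), near(f), ready(d,e), ready(e,e), ready(e,f), ready(f,c), ready(f,d)}
2. grab(d,f)  →  {at(d), at(e), at(f), inpos(e,d), inpos(f,f), near(d), near(e), near(f), ready(d,e), ready(e,e), ready(e,f), ready(f,c), ready(f,d), ready(f,f)}
3. flip(d,e)  →  {at(d), at(e), at(f), holds(e,d), inpos(e,d), inpos(f,f), near(e), near(f), ready(d,e), ready(e,d), ready(e,e), ready(e,f), ready(f,c), ready(f,d), ready(f,f)}
4. flip(e,f)  →  {at(d), at(e), at(f), holds(e,d), holds(f,e), inpos(e,d), inpos(f,f), near(f), ready(d,e), ready(e,d), ready(e,e), ready(e,f), ready(f,c), ready(f,d), ready(f,e), ready(f,f)}
5. flip(f,d)  →  {at(d), at(e), at(f), holds(d,f), holds(e,d), holds(f,e), inpos(e,d), inpos(f,f), ready(d,e), ready(d,f), ready(e,d), ready(e,e), ready(e,f), ready(f,c), ready(f,d), ready(f,e), ready(f,f)}

grab(d,e); grab(d,f); flip(d,e); flip(e,f); flip(f,d)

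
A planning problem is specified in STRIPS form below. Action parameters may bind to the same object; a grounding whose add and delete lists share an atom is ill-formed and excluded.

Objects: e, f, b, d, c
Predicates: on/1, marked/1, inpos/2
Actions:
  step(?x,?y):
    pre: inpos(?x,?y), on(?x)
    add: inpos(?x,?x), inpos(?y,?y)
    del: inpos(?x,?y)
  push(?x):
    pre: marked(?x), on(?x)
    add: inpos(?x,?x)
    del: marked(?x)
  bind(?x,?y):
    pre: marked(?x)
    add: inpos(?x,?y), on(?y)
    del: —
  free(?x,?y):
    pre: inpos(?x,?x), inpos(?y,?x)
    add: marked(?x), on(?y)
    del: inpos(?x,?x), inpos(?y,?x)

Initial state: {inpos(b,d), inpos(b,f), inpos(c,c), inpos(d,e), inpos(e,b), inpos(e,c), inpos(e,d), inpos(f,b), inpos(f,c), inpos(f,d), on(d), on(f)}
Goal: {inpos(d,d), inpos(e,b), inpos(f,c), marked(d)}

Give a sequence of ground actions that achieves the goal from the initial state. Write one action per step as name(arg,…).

step(f,d); free(d,e); step(d,e)

1. step(f,d)  →  {inpos(b,d), inpos(b,f), inpos(c,c), inpos(d,d), inpos(d,e), inpos(e,b), inpos(e,c), inpos(e,d), inpos(f,b), inpos(f,c), inpos(f,f), on(d), on(f)}
2. free(d,e)  →  {inpos(b,d), inpos(b,f), inpos(c,c), inpos(d,e), inpos(e,b), inpos(e,c), inpos(f,b), inpos(f,c), inpos(f,f), marked(d), on(d), on(e), on(f)}
3. step(d,e)  →  {inpos(b,d), inpos(b,f), inpos(c,c), inpos(d,d), inpos(e,b), inpos(e,c), inpos(e,e), inpos(f,b), inpos(f,c), inpos(f,f), marked(d), on(d), on(e), on(f)}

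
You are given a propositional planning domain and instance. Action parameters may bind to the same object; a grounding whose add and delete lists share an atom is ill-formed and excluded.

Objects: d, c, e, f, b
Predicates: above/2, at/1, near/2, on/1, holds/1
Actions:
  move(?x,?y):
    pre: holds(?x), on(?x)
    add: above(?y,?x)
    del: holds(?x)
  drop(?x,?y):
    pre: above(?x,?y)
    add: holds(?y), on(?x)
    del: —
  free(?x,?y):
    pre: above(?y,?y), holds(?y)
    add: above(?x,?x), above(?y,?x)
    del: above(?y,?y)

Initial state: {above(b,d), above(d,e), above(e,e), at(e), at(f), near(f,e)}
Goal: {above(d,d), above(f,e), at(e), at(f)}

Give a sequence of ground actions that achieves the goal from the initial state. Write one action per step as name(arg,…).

1. drop(e,e)  →  {above(b,d), above(d,e), above(e,e), at(e), at(f), holds(e), near(f,e), on(e)}
2. free(d,e)  →  {above(b,d), above(d,d), above(d,e), above(e,d), at(e), at(f), holds(e), near(f,e), on(e)}
3. move(e,f)  →  {above(b,d), above(d,d), above(d,e), above(e,d), above(f,e), at(e), at(f), near(f,e), on(e)}

drop(e,e); free(d,e); move(e,f)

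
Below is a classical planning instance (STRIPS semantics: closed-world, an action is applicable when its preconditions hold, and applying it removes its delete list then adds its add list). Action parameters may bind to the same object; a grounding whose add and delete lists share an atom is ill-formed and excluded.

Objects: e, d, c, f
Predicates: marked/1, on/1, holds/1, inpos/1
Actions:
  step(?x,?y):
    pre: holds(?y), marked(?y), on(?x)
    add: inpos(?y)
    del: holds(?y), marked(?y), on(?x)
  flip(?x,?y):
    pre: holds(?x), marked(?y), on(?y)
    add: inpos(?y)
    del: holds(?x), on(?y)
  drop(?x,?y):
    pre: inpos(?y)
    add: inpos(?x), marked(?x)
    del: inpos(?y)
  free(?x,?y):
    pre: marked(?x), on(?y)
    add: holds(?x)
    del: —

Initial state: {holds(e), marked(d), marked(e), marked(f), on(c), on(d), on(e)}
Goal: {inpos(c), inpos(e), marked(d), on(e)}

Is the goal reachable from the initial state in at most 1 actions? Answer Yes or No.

No

1. step(d,e)  →  {inpos(e), marked(d), marked(f), on(c), on(e)}
2. free(f,e)  →  {holds(f), inpos(e), marked(d), marked(f), on(c), on(e)}
3. step(c,f)  →  {inpos(e), inpos(f), marked(d), on(e)}
4. drop(c,f)  →  {inpos(c), inpos(e), marked(c), marked(d), on(e)}
optimal plan length = 4; 4 > 1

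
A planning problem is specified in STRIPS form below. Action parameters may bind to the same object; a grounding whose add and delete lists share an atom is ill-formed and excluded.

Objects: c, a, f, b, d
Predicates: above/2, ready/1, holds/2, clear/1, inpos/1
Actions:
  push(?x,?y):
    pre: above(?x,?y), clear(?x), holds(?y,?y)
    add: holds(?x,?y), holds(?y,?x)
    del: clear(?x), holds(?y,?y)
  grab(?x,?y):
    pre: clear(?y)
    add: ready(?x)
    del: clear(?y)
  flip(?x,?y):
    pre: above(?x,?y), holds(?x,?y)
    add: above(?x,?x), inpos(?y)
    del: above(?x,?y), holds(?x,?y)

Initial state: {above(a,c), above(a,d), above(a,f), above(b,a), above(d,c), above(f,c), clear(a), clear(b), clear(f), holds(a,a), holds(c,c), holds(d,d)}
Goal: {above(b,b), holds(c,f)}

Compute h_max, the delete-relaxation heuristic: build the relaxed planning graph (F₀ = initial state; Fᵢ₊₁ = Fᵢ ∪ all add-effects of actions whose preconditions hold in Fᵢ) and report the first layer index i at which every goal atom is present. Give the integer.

F0 = init (12 atoms)
F1 = F0 ∪ {holds(a,b), holds(a,c), holds(a,d), holds(b,a), holds(c,a), holds(c,f), holds(d,a), holds(f,c), ready(a), ready(b), ready(c), ready(d), ready(f)}  (25 atoms)
F2 = F1 ∪ {above(a,a), above(b,b), above(f,f), inpos(a), inpos(c), inpos(d)}  (31 atoms)
goal ⊆ F2  ⇒  h_max = 2

2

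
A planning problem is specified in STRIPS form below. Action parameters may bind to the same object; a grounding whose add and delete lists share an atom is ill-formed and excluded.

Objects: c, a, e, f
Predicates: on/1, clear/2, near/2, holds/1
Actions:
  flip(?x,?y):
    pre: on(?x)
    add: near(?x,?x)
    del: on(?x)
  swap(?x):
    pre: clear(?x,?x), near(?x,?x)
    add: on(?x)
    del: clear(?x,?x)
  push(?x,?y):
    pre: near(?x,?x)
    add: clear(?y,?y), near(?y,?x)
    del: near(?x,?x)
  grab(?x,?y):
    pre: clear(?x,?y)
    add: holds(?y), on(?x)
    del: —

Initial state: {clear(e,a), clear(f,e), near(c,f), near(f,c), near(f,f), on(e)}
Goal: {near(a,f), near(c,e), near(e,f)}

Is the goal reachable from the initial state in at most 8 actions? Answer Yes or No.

1. flip(e,c)  →  {clear(e,a), clear(f,e), near(c,f), near(e,e), near(f,c), near(f,f)}
2. push(e,c)  →  {clear(c,c), clear(e,a), clear(f,e), near(c,e), near(c,f), near(f,c), near(f,f)}
3. push(f,a)  →  {clear(a,a), clear(c,c), clear(e,a), clear(f,e), near(a,f), near(c,e), near(c,f), near(f,c)}
4. grab(f,e)  →  {clear(a,a), clear(c,c), clear(e,a), clear(f,e), holds(e), near(a,f), near(c,e), near(c,f), near(f,c), on(f)}
5. flip(f,c)  →  {clear(a,a), clear(c,c), clear(e,a), clear(f,e), holds(e), near(a,f), near(c,e), near(c,f), near(f,c), near(f,f)}
6. push(f,e)  →  {clear(a,a), clear(c,c), clear(e,a), clear(e,e), clear(f,e), holds(e), near(a,f), near(c,e), near(c,f), near(e,f), near(f,c)}
optimal plan length = 6; 6 ≤ 8

Yes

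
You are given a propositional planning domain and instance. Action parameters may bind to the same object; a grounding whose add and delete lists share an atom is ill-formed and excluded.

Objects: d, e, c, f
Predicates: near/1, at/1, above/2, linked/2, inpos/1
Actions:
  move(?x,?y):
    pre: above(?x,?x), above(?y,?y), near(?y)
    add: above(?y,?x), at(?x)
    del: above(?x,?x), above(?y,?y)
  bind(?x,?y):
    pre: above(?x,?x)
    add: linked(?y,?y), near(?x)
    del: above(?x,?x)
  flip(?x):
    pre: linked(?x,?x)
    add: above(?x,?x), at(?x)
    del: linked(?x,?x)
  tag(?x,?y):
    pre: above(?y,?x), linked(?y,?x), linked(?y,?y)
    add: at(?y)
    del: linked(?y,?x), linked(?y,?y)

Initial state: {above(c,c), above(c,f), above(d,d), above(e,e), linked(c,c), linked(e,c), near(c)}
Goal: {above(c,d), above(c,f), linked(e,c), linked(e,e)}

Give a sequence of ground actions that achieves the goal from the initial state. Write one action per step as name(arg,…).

move(d,c); bind(e,e)

1. move(d,c)  →  {above(c,d), above(c,f), above(e,e), at(d), linked(c,c), linked(e,c), near(c)}
2. bind(e,e)  →  {above(c,d), above(c,f), at(d), linked(c,c), linked(e,c), linked(e,e), near(c), near(e)}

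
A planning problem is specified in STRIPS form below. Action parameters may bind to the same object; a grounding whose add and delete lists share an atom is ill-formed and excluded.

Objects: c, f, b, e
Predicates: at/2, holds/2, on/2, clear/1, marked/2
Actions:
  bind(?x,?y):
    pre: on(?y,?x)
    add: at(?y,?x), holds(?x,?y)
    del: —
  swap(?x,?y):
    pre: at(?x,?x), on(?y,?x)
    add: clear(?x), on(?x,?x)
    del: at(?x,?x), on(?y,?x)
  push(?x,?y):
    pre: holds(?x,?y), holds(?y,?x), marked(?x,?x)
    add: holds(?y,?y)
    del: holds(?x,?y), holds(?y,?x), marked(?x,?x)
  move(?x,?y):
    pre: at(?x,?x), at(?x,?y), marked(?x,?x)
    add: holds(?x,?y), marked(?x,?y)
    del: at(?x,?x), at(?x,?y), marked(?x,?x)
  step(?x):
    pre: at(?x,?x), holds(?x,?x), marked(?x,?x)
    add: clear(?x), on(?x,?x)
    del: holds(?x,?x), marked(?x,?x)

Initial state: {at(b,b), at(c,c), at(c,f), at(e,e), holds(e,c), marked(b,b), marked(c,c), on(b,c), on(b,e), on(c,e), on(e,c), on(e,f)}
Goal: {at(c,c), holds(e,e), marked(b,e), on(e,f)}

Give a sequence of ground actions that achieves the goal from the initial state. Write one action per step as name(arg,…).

1. bind(c,e)  →  {at(b,b), at(c,c), at(c,f), at(e,c), at(e,e), holds(c,e), holds(e,c), marked(b,b), marked(c,c), on(b,c), on(b,e), on(c,e), on(e,c), on(e,f)}
2. bind(e,b)  →  {at(b,b), at(b,e), at(c,c), at(c,f), at(e,c), at(e,e), holds(c,e), holds(e,b), holds(e,c), marked(b,b), marked(c,c), on(b,c), on(b,e), on(c,e), on(e,c), on(e,f)}
3. push(c,e)  →  {at(b,b), at(b,e), at(c,c), at(c,f), at(e,c), at(e,e), holds(e,b), holds(e,e), marked(b,b), on(b,c), on(b,e), on(c,e), on(e,c), on(e,f)}
4. move(b,e)  →  {at(c,c), at(c,f), at(e,c), at(e,e), holds(b,e), holds(e,b), holds(e,e), marked(b,e), on(b,c), on(b,e), on(c,e), on(e,c), on(e,f)}

bind(c,e); bind(e,b); push(c,e); move(b,e)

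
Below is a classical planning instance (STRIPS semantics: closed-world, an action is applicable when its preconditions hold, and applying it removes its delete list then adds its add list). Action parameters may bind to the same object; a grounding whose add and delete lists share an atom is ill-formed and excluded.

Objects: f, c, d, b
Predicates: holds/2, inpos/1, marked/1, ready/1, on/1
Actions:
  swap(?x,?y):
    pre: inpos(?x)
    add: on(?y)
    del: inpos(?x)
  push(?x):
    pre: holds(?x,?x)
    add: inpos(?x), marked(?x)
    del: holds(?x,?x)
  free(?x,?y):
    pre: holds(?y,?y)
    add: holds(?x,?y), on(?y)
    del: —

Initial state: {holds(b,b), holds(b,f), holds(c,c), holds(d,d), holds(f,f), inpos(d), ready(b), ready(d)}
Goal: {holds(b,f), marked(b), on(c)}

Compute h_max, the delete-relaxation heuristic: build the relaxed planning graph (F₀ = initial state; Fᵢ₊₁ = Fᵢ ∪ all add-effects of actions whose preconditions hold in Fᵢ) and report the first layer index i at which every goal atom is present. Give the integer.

1

F0 = init (8 atoms)
F1 = F0 ∪ {holds(b,c), holds(b,d), holds(c,b), holds(c,d), holds(c,f), holds(d,b), holds(d,c), holds(d,f), holds(f,b), holds(f,c), holds(f,d), inpos(b), inpos(c), inpos(f), marked(b), marked(c), marked(d), marked(f), on(b), on(c), on(d), on(f)}  (30 atoms)
goal ⊆ F1  ⇒  h_max = 1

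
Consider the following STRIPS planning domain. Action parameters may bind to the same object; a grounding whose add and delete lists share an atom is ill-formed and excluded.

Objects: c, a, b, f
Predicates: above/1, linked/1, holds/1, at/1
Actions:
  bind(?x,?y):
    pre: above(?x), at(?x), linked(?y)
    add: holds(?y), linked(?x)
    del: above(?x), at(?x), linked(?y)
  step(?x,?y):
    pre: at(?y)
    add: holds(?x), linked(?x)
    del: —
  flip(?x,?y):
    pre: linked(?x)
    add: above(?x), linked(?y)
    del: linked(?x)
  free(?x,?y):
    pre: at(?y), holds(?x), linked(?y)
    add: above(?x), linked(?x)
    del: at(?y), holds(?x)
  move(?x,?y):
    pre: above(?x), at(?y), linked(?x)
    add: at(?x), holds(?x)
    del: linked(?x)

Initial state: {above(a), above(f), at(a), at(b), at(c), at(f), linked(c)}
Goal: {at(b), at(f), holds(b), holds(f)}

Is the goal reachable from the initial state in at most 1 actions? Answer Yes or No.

1. step(b,c)  →  {above(a), above(f), at(a), at(b), at(c), at(f), holds(b), linked(b), linked(c)}
2. step(f,c)  →  {above(a), above(f), at(a), at(b), at(c), at(f), holds(b), holds(f), linked(b), linked(c), linked(f)}
optimal plan length = 2; 2 > 1

No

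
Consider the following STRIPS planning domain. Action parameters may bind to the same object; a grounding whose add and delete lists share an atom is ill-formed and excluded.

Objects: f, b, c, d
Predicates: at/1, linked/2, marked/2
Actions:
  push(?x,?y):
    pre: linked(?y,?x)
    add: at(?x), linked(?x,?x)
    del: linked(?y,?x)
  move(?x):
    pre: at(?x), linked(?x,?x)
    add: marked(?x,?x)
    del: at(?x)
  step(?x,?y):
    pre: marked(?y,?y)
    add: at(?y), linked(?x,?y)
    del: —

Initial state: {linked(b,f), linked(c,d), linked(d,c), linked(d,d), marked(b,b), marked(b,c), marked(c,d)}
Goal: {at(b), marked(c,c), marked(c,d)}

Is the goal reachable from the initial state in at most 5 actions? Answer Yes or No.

Yes

1. push(c,d)  →  {at(c), linked(b,f), linked(c,c), linked(c,d), linked(d,d), marked(b,b), marked(b,c), marked(c,d)}
2. move(c)  →  {linked(b,f), linked(c,c), linked(c,d), linked(d,d), marked(b,b), marked(b,c), marked(c,c), marked(c,d)}
3. step(f,b)  →  {at(b), linked(b,f), linked(c,c), linked(c,d), linked(d,d), linked(f,b), marked(b,b), marked(b,c), marked(c,c), marked(c,d)}
optimal plan length = 3; 3 ≤ 5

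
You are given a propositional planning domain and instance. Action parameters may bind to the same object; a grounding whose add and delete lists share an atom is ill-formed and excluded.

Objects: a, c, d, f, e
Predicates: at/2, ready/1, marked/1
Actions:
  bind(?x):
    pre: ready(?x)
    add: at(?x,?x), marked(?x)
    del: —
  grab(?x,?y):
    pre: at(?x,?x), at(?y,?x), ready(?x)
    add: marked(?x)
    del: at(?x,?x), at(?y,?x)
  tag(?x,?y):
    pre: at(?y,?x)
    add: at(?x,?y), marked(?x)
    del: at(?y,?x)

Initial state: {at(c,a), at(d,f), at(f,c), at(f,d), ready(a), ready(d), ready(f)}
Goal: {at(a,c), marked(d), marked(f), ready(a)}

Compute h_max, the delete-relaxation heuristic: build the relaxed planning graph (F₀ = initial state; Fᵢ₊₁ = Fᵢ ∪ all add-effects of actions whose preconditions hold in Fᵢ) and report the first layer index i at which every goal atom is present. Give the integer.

1

F0 = init (7 atoms)
F1 = F0 ∪ {at(a,a), at(a,c), at(c,f), at(d,d), at(f,f), marked(a), marked(c), marked(d), marked(f)}  (16 atoms)
goal ⊆ F1  ⇒  h_max = 1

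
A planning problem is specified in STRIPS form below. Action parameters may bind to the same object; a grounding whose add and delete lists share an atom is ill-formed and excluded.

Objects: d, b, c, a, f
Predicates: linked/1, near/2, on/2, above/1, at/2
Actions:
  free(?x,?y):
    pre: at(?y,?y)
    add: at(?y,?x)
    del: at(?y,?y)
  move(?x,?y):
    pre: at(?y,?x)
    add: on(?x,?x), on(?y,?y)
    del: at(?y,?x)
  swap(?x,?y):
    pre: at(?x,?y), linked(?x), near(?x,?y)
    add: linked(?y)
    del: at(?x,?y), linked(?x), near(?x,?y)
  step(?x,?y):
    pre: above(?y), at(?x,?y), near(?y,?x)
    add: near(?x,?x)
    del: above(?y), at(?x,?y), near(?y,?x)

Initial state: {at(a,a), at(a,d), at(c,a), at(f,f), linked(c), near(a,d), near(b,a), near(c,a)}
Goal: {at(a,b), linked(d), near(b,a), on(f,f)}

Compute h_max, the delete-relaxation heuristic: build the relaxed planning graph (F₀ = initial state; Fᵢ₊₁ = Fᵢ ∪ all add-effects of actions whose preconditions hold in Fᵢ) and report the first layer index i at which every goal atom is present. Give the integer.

2

F0 = init (8 atoms)
F1 = F0 ∪ {at(a,b), at(a,c), at(a,f), at(f,a), at(f,b), at(f,c), at(f,d), linked(a), on(a,a), on(c,c), on(d,d), on(f,f)}  (20 atoms)
F2 = F1 ∪ {linked(d), on(b,b)}  (22 atoms)
goal ⊆ F2  ⇒  h_max = 2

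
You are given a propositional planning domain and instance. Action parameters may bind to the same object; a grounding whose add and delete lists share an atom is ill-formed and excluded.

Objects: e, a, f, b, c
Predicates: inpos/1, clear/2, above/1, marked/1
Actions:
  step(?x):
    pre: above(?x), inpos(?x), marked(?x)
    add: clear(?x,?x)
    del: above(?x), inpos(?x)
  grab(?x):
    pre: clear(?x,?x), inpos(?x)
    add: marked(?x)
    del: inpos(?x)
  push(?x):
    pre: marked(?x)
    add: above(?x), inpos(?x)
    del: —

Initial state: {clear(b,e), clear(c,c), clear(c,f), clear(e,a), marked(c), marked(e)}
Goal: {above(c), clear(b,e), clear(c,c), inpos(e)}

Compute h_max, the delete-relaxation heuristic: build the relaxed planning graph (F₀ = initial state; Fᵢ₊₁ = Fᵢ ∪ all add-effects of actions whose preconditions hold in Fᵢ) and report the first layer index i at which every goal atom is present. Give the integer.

F0 = init (6 atoms)
F1 = F0 ∪ {above(c), above(e), inpos(c), inpos(e)}  (10 atoms)
goal ⊆ F1  ⇒  h_max = 1

1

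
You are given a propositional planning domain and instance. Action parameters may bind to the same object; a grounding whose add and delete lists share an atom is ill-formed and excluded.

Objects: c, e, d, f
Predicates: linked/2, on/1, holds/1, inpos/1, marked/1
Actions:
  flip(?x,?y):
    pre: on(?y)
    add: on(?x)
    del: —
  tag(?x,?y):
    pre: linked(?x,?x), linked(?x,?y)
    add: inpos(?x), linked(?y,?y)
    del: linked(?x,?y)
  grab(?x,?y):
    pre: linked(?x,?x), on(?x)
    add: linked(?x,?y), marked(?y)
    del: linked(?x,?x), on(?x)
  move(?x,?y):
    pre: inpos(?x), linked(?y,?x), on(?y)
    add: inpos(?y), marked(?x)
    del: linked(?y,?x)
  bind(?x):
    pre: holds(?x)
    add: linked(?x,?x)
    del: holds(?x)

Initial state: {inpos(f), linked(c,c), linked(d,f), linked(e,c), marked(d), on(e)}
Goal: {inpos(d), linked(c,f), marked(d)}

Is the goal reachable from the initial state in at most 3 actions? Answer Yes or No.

1. flip(c,e)  →  {inpos(f), linked(c,c), linked(d,f), linked(e,c), marked(d), on(c), on(e)}
2. flip(d,c)  →  {inpos(f), linked(c,c), linked(d,f), linked(e,c), marked(d), on(c), on(d), on(e)}
3. grab(c,f)  →  {inpos(f), linked(c,f), linked(d,f), linked(e,c), marked(d), marked(f), on(d), on(e)}
4. move(f,d)  →  {inpos(d), inpos(f), linked(c,f), linked(e,c), marked(d), marked(f), on(d), on(e)}
optimal plan length = 4; 4 > 3

No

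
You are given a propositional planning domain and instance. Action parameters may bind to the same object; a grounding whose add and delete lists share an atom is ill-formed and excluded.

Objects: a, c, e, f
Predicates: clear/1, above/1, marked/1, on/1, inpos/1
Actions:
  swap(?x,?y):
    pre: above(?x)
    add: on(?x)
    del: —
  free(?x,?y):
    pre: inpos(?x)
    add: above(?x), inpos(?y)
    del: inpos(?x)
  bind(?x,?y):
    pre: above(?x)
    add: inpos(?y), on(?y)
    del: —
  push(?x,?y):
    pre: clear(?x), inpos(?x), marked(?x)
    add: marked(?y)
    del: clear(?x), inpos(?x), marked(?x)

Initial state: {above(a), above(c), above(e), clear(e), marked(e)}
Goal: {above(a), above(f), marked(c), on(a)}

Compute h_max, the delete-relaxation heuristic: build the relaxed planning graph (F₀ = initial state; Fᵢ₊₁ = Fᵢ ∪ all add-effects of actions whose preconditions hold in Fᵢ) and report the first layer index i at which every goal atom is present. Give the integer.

F0 = init (5 atoms)
F1 = F0 ∪ {inpos(a), inpos(c), inpos(e), inpos(f), on(a), on(c), on(e), on(f)}  (13 atoms)
F2 = F1 ∪ {above(f), marked(a), marked(c), marked(f)}  (17 atoms)
goal ⊆ F2  ⇒  h_max = 2

2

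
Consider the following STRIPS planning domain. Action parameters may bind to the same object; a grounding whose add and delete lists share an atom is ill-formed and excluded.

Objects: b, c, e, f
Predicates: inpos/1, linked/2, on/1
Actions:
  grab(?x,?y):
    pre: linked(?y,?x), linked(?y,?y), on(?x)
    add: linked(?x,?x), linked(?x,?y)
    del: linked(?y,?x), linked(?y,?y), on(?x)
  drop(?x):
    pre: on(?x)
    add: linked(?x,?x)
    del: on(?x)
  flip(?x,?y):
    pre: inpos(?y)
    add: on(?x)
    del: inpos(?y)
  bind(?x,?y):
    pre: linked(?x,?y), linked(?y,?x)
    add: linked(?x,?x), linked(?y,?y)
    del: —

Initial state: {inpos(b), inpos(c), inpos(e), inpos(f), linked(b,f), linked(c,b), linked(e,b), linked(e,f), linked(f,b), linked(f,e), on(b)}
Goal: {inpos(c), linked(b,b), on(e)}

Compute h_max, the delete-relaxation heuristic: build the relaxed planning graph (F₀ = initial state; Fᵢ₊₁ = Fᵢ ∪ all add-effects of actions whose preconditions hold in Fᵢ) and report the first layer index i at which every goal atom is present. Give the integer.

F0 = init (11 atoms)
F1 = F0 ∪ {linked(b,b), linked(e,e), linked(f,f), on(c), on(e), on(f)}  (17 atoms)
goal ⊆ F1  ⇒  h_max = 1

1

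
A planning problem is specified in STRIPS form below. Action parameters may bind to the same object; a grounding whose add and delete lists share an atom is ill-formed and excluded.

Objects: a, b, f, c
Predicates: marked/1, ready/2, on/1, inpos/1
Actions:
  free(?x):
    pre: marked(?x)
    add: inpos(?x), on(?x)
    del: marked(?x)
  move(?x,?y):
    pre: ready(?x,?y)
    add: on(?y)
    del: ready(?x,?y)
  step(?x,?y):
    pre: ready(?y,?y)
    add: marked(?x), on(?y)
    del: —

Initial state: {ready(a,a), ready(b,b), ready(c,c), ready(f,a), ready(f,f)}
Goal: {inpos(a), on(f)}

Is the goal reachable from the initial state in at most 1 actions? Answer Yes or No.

No

1. step(a,f)  →  {marked(a), on(f), ready(a,a), ready(b,b), ready(c,c), ready(f,a), ready(f,f)}
2. free(a)  →  {inpos(a), on(a), on(f), ready(a,a), ready(b,b), ready(c,c), ready(f,a), ready(f,f)}
optimal plan length = 2; 2 > 1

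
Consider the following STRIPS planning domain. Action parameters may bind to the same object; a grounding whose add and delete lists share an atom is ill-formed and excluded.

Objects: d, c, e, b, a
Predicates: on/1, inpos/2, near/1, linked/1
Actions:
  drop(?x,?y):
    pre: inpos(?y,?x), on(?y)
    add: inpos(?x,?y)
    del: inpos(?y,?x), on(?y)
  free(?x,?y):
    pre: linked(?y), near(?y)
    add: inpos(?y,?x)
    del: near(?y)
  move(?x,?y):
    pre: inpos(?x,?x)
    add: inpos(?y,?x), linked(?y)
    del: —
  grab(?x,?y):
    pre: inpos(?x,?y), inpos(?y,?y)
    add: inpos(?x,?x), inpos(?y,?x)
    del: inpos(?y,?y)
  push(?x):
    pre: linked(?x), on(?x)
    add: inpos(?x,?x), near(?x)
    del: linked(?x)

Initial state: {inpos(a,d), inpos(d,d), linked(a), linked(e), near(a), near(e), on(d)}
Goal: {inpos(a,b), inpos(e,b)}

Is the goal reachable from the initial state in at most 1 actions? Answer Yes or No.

No

1. free(b,e)  →  {inpos(a,d), inpos(d,d), inpos(e,b), linked(a), linked(e), near(a), on(d)}
2. free(b,a)  →  {inpos(a,b), inpos(a,d), inpos(d,d), inpos(e,b), linked(a), linked(e), on(d)}
optimal plan length = 2; 2 > 1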